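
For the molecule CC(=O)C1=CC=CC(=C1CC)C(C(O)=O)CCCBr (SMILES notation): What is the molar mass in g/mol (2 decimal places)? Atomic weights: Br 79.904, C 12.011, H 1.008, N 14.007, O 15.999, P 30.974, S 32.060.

327.22 g/mol

First, the molecular formula is C15H19BrO3 (counting implicit H from valence).
  Br: 1 × 79.904 = 79.904
  C: 15 × 12.011 = 180.165
  H: 19 × 1.008 = 19.152
  O: 3 × 15.999 = 47.997
Sum: 1×79.904 + 15×12.011 + 19×1.008 + 3×15.999 = 327.218 → 327.22 g/mol.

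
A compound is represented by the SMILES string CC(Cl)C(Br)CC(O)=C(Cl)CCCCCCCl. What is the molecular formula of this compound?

Walk through each heavy atom and fill implicit hydrogens from standard valence (C 4, N 3, O 2, S 2, halogen 1):
  atom 1: C, bond orders sum to 1 (valence 4) → 3 H
  atom 2: C, bond orders sum to 3 (valence 4) → 1 H
  atom 3: Cl (halogen, monovalent) → 0 H
  atom 4: C, bond orders sum to 3 (valence 4) → 1 H
  atom 5: Br (halogen, monovalent) → 0 H
  atom 6: C, bond orders sum to 2 (valence 4) → 2 H
  atom 7: C, bond orders sum to 4 (valence 4) → 0 H
  atom 8: O, bond orders sum to 1 (valence 2) → 1 H
  atom 9: C, bond orders sum to 4 (valence 4) → 0 H
  atom 10: Cl (halogen, monovalent) → 0 H
  atom 11: C, bond orders sum to 2 (valence 4) → 2 H
  atom 12: C, bond orders sum to 2 (valence 4) → 2 H
  atom 13: C, bond orders sum to 2 (valence 4) → 2 H
  atom 14: C, bond orders sum to 2 (valence 4) → 2 H
  atom 15: C, bond orders sum to 2 (valence 4) → 2 H
  atom 16: C, bond orders sum to 2 (valence 4) → 2 H
  atom 17: Cl (halogen, monovalent) → 0 H
Totals → C:12, H:20, Br:1, Cl:3, O:1.
In Hill order: C12H20BrCl3O.

C12H20BrCl3O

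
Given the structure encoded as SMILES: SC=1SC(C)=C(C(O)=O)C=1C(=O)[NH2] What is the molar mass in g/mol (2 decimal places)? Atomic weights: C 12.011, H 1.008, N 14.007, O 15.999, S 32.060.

First, the molecular formula is C7H7NO3S2 (counting implicit H from valence).
  C: 7 × 12.011 = 84.077
  H: 7 × 1.008 = 7.056
  N: 1 × 14.007 = 14.007
  O: 3 × 15.999 = 47.997
  S: 2 × 32.060 = 64.120
Sum: 7×12.011 + 7×1.008 + 1×14.007 + 3×15.999 + 2×32.060 = 217.257 → 217.26 g/mol.

217.26 g/mol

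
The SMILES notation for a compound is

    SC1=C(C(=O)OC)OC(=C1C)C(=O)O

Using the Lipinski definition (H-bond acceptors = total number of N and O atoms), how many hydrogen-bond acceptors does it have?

5

N atoms: 0; O atoms: 5.
Lipinski HBA = 0 + 5 = 5.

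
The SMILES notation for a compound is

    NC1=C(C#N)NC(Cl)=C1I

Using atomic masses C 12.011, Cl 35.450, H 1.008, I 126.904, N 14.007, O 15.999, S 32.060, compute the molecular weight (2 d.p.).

First, the molecular formula is C5H3ClIN3 (counting implicit H from valence).
  C: 5 × 12.011 = 60.055
  Cl: 1 × 35.450 = 35.450
  H: 3 × 1.008 = 3.024
  I: 1 × 126.904 = 126.904
  N: 3 × 14.007 = 42.021
Sum: 5×12.011 + 1×35.450 + 3×1.008 + 1×126.904 + 3×14.007 = 267.454 → 267.45 g/mol.

267.45 g/mol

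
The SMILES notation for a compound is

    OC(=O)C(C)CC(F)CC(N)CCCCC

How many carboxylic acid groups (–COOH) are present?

The carboxylic acid motif appears at heavy-atom position 2 in the SMILES.
Other groups present: 1 primary amine.
Carboxylic acid count: 1.

1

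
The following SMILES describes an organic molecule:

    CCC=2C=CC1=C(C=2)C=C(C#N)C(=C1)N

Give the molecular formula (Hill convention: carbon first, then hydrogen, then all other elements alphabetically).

Walk through each heavy atom and fill implicit hydrogens from standard valence (C 4, N 3, O 2, S 2, halogen 1):
  atom 1: C, bond orders sum to 1 (valence 4) → 3 H
  atom 2: C, bond orders sum to 2 (valence 4) → 2 H
  atom 3: C, bond orders sum to 4 (valence 4) → 0 H
  atom 4: C, bond orders sum to 3 (valence 4) → 1 H
  atom 5: C, bond orders sum to 3 (valence 4) → 1 H
  atom 6: C, bond orders sum to 4 (valence 4) → 0 H
  atom 7: C, bond orders sum to 4 (valence 4) → 0 H
  atom 8: C, bond orders sum to 3 (valence 4) → 1 H
  atom 9: C, bond orders sum to 3 (valence 4) → 1 H
  atom 10: C, bond orders sum to 4 (valence 4) → 0 H
  atom 11: C, bond orders sum to 4 (valence 4) → 0 H
  atom 12: N, bond orders sum to 3 (valence 3) → 0 H
  atom 13: C, bond orders sum to 4 (valence 4) → 0 H
  atom 14: C, bond orders sum to 3 (valence 4) → 1 H
  atom 15: N, bond orders sum to 1 (valence 3) → 2 H
Totals → C:13, H:12, N:2.
In Hill order: C13H12N2.

C13H12N2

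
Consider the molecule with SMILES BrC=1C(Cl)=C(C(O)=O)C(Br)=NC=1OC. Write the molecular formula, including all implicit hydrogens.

C7H4Br2ClNO3

Walk through each heavy atom and fill implicit hydrogens from standard valence (C 4, N 3, O 2, S 2, halogen 1):
  atom 1: Br (halogen, monovalent) → 0 H
  atom 2: C, bond orders sum to 4 (valence 4) → 0 H
  atom 3: C, bond orders sum to 4 (valence 4) → 0 H
  atom 4: Cl (halogen, monovalent) → 0 H
  atom 5: C, bond orders sum to 4 (valence 4) → 0 H
  atom 6: C, bond orders sum to 4 (valence 4) → 0 H
  atom 7: O, bond orders sum to 1 (valence 2) → 1 H
  atom 8: O, bond orders sum to 2 (valence 2) → 0 H
  atom 9: C, bond orders sum to 4 (valence 4) → 0 H
  atom 10: Br (halogen, monovalent) → 0 H
  atom 11: N, bond orders sum to 3 (valence 3) → 0 H
  atom 12: C, bond orders sum to 4 (valence 4) → 0 H
  atom 13: O, bond orders sum to 2 (valence 2) → 0 H
  atom 14: C, bond orders sum to 1 (valence 4) → 3 H
Totals → C:7, H:4, Br:2, Cl:1, N:1, O:3.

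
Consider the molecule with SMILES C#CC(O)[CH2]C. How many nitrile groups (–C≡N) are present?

0

Scan the SMILES for the nitrile motif — none present.
Groups that are present: 1 alkyne, 1 hydroxyl.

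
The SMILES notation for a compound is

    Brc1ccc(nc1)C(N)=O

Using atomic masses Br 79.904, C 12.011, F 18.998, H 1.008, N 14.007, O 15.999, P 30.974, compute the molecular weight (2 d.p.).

201.02 g/mol

First, the molecular formula is C6H5BrN2O (counting implicit H from valence).
  Br: 1 × 79.904 = 79.904
  C: 6 × 12.011 = 72.066
  H: 5 × 1.008 = 5.040
  N: 2 × 14.007 = 28.014
  O: 1 × 15.999 = 15.999
Sum: 1×79.904 + 6×12.011 + 5×1.008 + 2×14.007 + 1×15.999 = 201.023 → 201.02 g/mol.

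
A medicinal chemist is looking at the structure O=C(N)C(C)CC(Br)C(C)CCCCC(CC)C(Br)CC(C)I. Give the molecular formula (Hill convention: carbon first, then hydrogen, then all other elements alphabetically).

C18H34Br2INO

Walk through each heavy atom and fill implicit hydrogens from standard valence (C 4, N 3, O 2, S 2, halogen 1):
  atom 1: O, bond orders sum to 2 (valence 2) → 0 H
  atom 2: C, bond orders sum to 4 (valence 4) → 0 H
  atom 3: N, bond orders sum to 1 (valence 3) → 2 H
  atom 4: C, bond orders sum to 3 (valence 4) → 1 H
  atom 5: C, bond orders sum to 1 (valence 4) → 3 H
  atom 6: C, bond orders sum to 2 (valence 4) → 2 H
  atom 7: C, bond orders sum to 3 (valence 4) → 1 H
  atom 8: Br (halogen, monovalent) → 0 H
  atom 9: C, bond orders sum to 3 (valence 4) → 1 H
  atom 10: C, bond orders sum to 1 (valence 4) → 3 H
  atom 11: C, bond orders sum to 2 (valence 4) → 2 H
  atom 12: C, bond orders sum to 2 (valence 4) → 2 H
  atom 13: C, bond orders sum to 2 (valence 4) → 2 H
  atom 14: C, bond orders sum to 2 (valence 4) → 2 H
  atom 15: C, bond orders sum to 3 (valence 4) → 1 H
  atom 16: C, bond orders sum to 2 (valence 4) → 2 H
  atom 17: C, bond orders sum to 1 (valence 4) → 3 H
  atom 18: C, bond orders sum to 3 (valence 4) → 1 H
  atom 19: Br (halogen, monovalent) → 0 H
  atom 20: C, bond orders sum to 2 (valence 4) → 2 H
  atom 21: C, bond orders sum to 3 (valence 4) → 1 H
  atom 22: C, bond orders sum to 1 (valence 4) → 3 H
  atom 23: I (halogen, monovalent) → 0 H
Totals → C:18, H:34, Br:2, I:1, N:1, O:1.
In Hill order: C18H34Br2INO.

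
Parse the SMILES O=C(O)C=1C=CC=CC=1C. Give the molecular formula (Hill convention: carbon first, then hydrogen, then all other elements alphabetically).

Walk through each heavy atom and fill implicit hydrogens from standard valence (C 4, N 3, O 2, S 2, halogen 1):
  atom 1: O, bond orders sum to 2 (valence 2) → 0 H
  atom 2: C, bond orders sum to 4 (valence 4) → 0 H
  atom 3: O, bond orders sum to 1 (valence 2) → 1 H
  atom 4: C, bond orders sum to 4 (valence 4) → 0 H
  atom 5: C, bond orders sum to 3 (valence 4) → 1 H
  atom 6: C, bond orders sum to 3 (valence 4) → 1 H
  atom 7: C, bond orders sum to 3 (valence 4) → 1 H
  atom 8: C, bond orders sum to 3 (valence 4) → 1 H
  atom 9: C, bond orders sum to 4 (valence 4) → 0 H
  atom 10: C, bond orders sum to 1 (valence 4) → 3 H
Totals → C:8, H:8, O:2.

C8H8O2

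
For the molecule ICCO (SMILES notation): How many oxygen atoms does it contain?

Scan the SMILES for O atoms (remember two-letter symbols like Cl and Br are single atoms).
Oxygen count: 1.

1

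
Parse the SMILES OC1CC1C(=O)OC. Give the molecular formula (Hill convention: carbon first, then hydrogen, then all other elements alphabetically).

Walk through each heavy atom and fill implicit hydrogens from standard valence (C 4, N 3, O 2, S 2, halogen 1):
  atom 1: O, bond orders sum to 1 (valence 2) → 1 H
  atom 2: C, bond orders sum to 3 (valence 4) → 1 H
  atom 3: C, bond orders sum to 2 (valence 4) → 2 H
  atom 4: C, bond orders sum to 3 (valence 4) → 1 H
  atom 5: C, bond orders sum to 4 (valence 4) → 0 H
  atom 6: O, bond orders sum to 2 (valence 2) → 0 H
  atom 7: O, bond orders sum to 2 (valence 2) → 0 H
  atom 8: C, bond orders sum to 1 (valence 4) → 3 H
Totals → C:5, H:8, O:3.
In Hill order: C5H8O3.

C5H8O3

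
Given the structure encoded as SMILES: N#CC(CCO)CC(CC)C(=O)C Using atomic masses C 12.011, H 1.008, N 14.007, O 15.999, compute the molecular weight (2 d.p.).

183.25 g/mol

First, the molecular formula is C10H17NO2 (counting implicit H from valence).
  C: 10 × 12.011 = 120.110
  H: 17 × 1.008 = 17.136
  N: 1 × 14.007 = 14.007
  O: 2 × 15.999 = 31.998
Sum: 10×12.011 + 17×1.008 + 1×14.007 + 2×15.999 = 183.251 → 183.25 g/mol.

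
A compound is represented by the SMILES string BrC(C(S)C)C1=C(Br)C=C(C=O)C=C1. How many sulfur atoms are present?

Scan the SMILES for S atoms (remember two-letter symbols like Cl and Br are single atoms).
Sulfur count: 1.

1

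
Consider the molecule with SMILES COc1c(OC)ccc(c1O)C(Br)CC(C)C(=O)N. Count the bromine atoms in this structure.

1

Scan the SMILES for Br atoms (remember two-letter symbols like Cl and Br are single atoms).
Bromine count: 1.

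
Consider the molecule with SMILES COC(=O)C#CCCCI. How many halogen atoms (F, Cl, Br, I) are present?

1

Halogen atoms appear at heavy-atom position 10 (1×I).
Other groups present: 1 alkyne, 1 ester.
Halogen count: 1.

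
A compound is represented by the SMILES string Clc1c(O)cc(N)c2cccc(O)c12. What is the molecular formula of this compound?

C10H8ClNO2

Walk through each heavy atom and fill implicit hydrogens from standard valence (C 4, N 3, O 2, S 2, halogen 1); for lowercase aromatic atoms, an aromatic c carries 1 H when it has two neighbours and 0 H with three, and aromatic n carries 0 H:
  atom 1: Cl (halogen, monovalent) → 0 H
  atom 2: aromatic c, 3 neighbours → 0 H
  atom 3: aromatic c, 3 neighbours → 0 H
  atom 4: O, bond orders sum to 1 (valence 2) → 1 H
  atom 5: aromatic c, 2 neighbours → 1 H
  atom 6: aromatic c, 3 neighbours → 0 H
  atom 7: N, bond orders sum to 1 (valence 3) → 2 H
  atom 8: aromatic c, 3 neighbours → 0 H
  atom 9: aromatic c, 2 neighbours → 1 H
  atom 10: aromatic c, 2 neighbours → 1 H
  atom 11: aromatic c, 2 neighbours → 1 H
  atom 12: aromatic c, 3 neighbours → 0 H
  atom 13: O, bond orders sum to 1 (valence 2) → 1 H
  atom 14: aromatic c, 3 neighbours → 0 H
Totals → C:10, H:8, Cl:1, N:1, O:2.
In Hill order: C10H8ClNO2.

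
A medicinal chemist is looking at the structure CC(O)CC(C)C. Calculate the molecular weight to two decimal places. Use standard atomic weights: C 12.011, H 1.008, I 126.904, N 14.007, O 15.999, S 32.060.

First, the molecular formula is C6H14O (counting implicit H from valence).
  C: 6 × 12.011 = 72.066
  H: 14 × 1.008 = 14.112
  O: 1 × 15.999 = 15.999
Sum: 6×12.011 + 14×1.008 + 1×15.999 = 102.177 → 102.18 g/mol.

102.18 g/mol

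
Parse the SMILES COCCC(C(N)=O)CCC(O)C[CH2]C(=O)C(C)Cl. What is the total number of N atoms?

Scan the SMILES for N atoms (remember two-letter symbols like Cl and Br are single atoms).
Nitrogen count: 1.

1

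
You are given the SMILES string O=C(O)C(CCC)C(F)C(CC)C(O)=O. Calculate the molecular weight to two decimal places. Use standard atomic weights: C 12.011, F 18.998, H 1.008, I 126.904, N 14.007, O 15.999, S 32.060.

220.24 g/mol

First, the molecular formula is C10H17FO4 (counting implicit H from valence).
  C: 10 × 12.011 = 120.110
  F: 1 × 18.998 = 18.998
  H: 17 × 1.008 = 17.136
  O: 4 × 15.999 = 63.996
Sum: 10×12.011 + 1×18.998 + 17×1.008 + 4×15.999 = 220.240 → 220.24 g/mol.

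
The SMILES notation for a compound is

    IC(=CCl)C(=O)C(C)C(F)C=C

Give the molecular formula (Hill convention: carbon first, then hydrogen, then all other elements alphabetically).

Walk through each heavy atom and fill implicit hydrogens from standard valence (C 4, N 3, O 2, S 2, halogen 1):
  atom 1: I (halogen, monovalent) → 0 H
  atom 2: C, bond orders sum to 4 (valence 4) → 0 H
  atom 3: C, bond orders sum to 3 (valence 4) → 1 H
  atom 4: Cl (halogen, monovalent) → 0 H
  atom 5: C, bond orders sum to 4 (valence 4) → 0 H
  atom 6: O, bond orders sum to 2 (valence 2) → 0 H
  atom 7: C, bond orders sum to 3 (valence 4) → 1 H
  atom 8: C, bond orders sum to 1 (valence 4) → 3 H
  atom 9: C, bond orders sum to 3 (valence 4) → 1 H
  atom 10: F (halogen, monovalent) → 0 H
  atom 11: C, bond orders sum to 3 (valence 4) → 1 H
  atom 12: C, bond orders sum to 2 (valence 4) → 2 H
Totals → C:8, H:9, Cl:1, F:1, I:1, O:1.
In Hill order: C8H9ClFIO.

C8H9ClFIO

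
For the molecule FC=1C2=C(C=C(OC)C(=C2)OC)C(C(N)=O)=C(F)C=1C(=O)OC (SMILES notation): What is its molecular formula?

Walk through each heavy atom and fill implicit hydrogens from standard valence (C 4, N 3, O 2, S 2, halogen 1):
  atom 1: F (halogen, monovalent) → 0 H
  atom 2: C, bond orders sum to 4 (valence 4) → 0 H
  atom 3: C, bond orders sum to 4 (valence 4) → 0 H
  atom 4: C, bond orders sum to 4 (valence 4) → 0 H
  atom 5: C, bond orders sum to 3 (valence 4) → 1 H
  atom 6: C, bond orders sum to 4 (valence 4) → 0 H
  atom 7: O, bond orders sum to 2 (valence 2) → 0 H
  atom 8: C, bond orders sum to 1 (valence 4) → 3 H
  atom 9: C, bond orders sum to 4 (valence 4) → 0 H
  atom 10: C, bond orders sum to 3 (valence 4) → 1 H
  atom 11: O, bond orders sum to 2 (valence 2) → 0 H
  atom 12: C, bond orders sum to 1 (valence 4) → 3 H
  atom 13: C, bond orders sum to 4 (valence 4) → 0 H
  atom 14: C, bond orders sum to 4 (valence 4) → 0 H
  atom 15: N, bond orders sum to 1 (valence 3) → 2 H
  atom 16: O, bond orders sum to 2 (valence 2) → 0 H
  atom 17: C, bond orders sum to 4 (valence 4) → 0 H
  atom 18: F (halogen, monovalent) → 0 H
  atom 19: C, bond orders sum to 4 (valence 4) → 0 H
  atom 20: C, bond orders sum to 4 (valence 4) → 0 H
  atom 21: O, bond orders sum to 2 (valence 2) → 0 H
  atom 22: O, bond orders sum to 2 (valence 2) → 0 H
  atom 23: C, bond orders sum to 1 (valence 4) → 3 H
Totals → C:15, H:13, F:2, N:1, O:5.
In Hill order: C15H13F2NO5.

C15H13F2NO5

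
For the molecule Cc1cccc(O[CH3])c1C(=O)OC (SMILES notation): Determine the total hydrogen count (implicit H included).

Walk through each heavy atom and fill implicit hydrogens from standard valence (C 4, N 3, O 2, S 2, halogen 1); for lowercase aromatic atoms, an aromatic c carries 1 H when it has two neighbours and 0 H with three, and aromatic n carries 0 H:
  atom 1: C, bond orders sum to 1 (valence 4) → 3 H
  atom 2: aromatic c, 3 neighbours → 0 H
  atom 3: aromatic c, 2 neighbours → 1 H
  atom 4: aromatic c, 2 neighbours → 1 H
  atom 5: aromatic c, 2 neighbours → 1 H
  atom 6: aromatic c, 3 neighbours → 0 H
  atom 7: O, bond orders sum to 2 (valence 2) → 0 H
  atom 8: C with explicit H count 3
  atom 9: aromatic c, 3 neighbours → 0 H
  atom 10: C, bond orders sum to 4 (valence 4) → 0 H
  atom 11: O, bond orders sum to 2 (valence 2) → 0 H
  atom 12: O, bond orders sum to 2 (valence 2) → 0 H
  atom 13: C, bond orders sum to 1 (valence 4) → 3 H
Total hydrogens: 12.

12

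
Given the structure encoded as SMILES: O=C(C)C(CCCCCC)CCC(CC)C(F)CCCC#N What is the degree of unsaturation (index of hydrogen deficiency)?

3

Molecular formula: C19H34FNO.
DoU = (2C + 2 + N − H − X) / 2, where X is the halogen count and O/S are ignored.
    = (2·19 + 2 + 1 − 34 − 1) / 2 = 6 / 2 = 3.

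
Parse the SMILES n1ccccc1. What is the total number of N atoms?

1

Scan the SMILES for N atoms (remember two-letter symbols like Cl and Br are single atoms).
Nitrogen count: 1.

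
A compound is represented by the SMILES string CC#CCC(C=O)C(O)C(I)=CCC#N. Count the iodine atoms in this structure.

1

Scan the SMILES for I atoms (remember two-letter symbols like Cl and Br are single atoms).
Iodine count: 1.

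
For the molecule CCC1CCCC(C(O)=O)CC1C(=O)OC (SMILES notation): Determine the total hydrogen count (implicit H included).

Walk through each heavy atom and fill implicit hydrogens from standard valence (C 4, N 3, O 2, S 2, halogen 1):
  atom 1: C, bond orders sum to 1 (valence 4) → 3 H
  atom 2: C, bond orders sum to 2 (valence 4) → 2 H
  atom 3: C, bond orders sum to 3 (valence 4) → 1 H
  atom 4: C, bond orders sum to 2 (valence 4) → 2 H
  atom 5: C, bond orders sum to 2 (valence 4) → 2 H
  atom 6: C, bond orders sum to 2 (valence 4) → 2 H
  atom 7: C, bond orders sum to 3 (valence 4) → 1 H
  atom 8: C, bond orders sum to 4 (valence 4) → 0 H
  atom 9: O, bond orders sum to 1 (valence 2) → 1 H
  atom 10: O, bond orders sum to 2 (valence 2) → 0 H
  atom 11: C, bond orders sum to 2 (valence 4) → 2 H
  atom 12: C, bond orders sum to 3 (valence 4) → 1 H
  atom 13: C, bond orders sum to 4 (valence 4) → 0 H
  atom 14: O, bond orders sum to 2 (valence 2) → 0 H
  atom 15: O, bond orders sum to 2 (valence 2) → 0 H
  atom 16: C, bond orders sum to 1 (valence 4) → 3 H
Total hydrogens: 20.

20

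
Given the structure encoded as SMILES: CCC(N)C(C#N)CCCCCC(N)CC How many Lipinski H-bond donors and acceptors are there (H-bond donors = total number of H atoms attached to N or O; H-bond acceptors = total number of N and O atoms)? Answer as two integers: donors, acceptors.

4, 3

Donors: find every N or O and count the H atoms it carries.
  atom 4 (N): bond orders sum to 1 → 2 H
  atom 7 (N): bond orders sum to 3 → 0 H
  atom 14 (N): bond orders sum to 1 → 2 H
Lipinski HBD = 4.
Acceptors: N atoms = 3, O atoms = 0 → HBA = 3.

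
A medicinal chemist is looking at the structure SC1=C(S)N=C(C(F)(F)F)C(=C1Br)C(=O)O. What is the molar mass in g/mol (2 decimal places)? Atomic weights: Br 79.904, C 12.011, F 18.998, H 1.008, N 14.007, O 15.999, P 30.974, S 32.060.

First, the molecular formula is C7H3BrF3NO2S2 (counting implicit H from valence).
  Br: 1 × 79.904 = 79.904
  C: 7 × 12.011 = 84.077
  F: 3 × 18.998 = 56.994
  H: 3 × 1.008 = 3.024
  N: 1 × 14.007 = 14.007
  O: 2 × 15.999 = 31.998
  S: 2 × 32.060 = 64.120
Sum: 1×79.904 + 7×12.011 + 3×18.998 + 3×1.008 + 1×14.007 + 2×15.999 + 2×32.060 = 334.124 → 334.12 g/mol.

334.12 g/mol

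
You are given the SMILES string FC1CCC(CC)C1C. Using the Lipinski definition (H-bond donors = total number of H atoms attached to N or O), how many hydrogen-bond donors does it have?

0

Donors: find every N or O and count the H atoms it carries.
  (no N or O atoms present)
Lipinski HBD = 0.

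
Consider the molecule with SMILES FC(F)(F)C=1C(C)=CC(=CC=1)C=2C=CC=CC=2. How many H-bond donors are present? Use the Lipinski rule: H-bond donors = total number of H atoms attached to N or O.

Donors: find every N or O and count the H atoms it carries.
  (no N or O atoms present)
Lipinski HBD = 0.

0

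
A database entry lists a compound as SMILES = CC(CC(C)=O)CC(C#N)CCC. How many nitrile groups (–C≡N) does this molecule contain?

1

The nitrile motif appears at heavy-atom position 9 in the SMILES.
Other groups present: 1 ketone.
Nitrile count: 1.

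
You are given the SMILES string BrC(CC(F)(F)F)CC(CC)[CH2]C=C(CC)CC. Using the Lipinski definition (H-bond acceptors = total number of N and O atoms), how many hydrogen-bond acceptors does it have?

0

N atoms: 0; O atoms: 0.
Lipinski HBA = 0 + 0 = 0.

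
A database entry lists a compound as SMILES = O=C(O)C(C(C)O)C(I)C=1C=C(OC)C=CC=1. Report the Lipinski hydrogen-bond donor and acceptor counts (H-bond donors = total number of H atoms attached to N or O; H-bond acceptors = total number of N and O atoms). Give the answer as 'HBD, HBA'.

Donors: find every N or O and count the H atoms it carries.
  atom 1 (O): bond orders sum to 2 → 0 H
  atom 3 (O): bond orders sum to 1 → 1 H
  atom 7 (O): bond orders sum to 1 → 1 H
  atom 13 (O): bond orders sum to 2 → 0 H
Lipinski HBD = 2.
Acceptors: N atoms = 0, O atoms = 4 → HBA = 4.

2, 4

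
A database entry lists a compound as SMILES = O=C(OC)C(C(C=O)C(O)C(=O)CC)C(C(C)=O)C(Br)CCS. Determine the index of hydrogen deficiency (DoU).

4

Molecular formula: C15H23BrO6S.
DoU = (2C + 2 + N − H − X) / 2, where X is the halogen count and O/S are ignored.
    = (2·15 + 2 + 0 − 23 − 1) / 2 = 8 / 2 = 4.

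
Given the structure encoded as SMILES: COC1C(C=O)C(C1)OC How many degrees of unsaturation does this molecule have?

Degree of unsaturation = (number of rings) + (number of π bonds).
Ring closures in the SMILES: 1.
π bonds: 1 double bond (each 1 DoU) → 1 DoU from unsaturation.
Total DoU = 1 + 1 = 2.

2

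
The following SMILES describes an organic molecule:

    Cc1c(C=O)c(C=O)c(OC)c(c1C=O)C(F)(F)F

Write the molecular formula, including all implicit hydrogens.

C12H9F3O4

Walk through each heavy atom and fill implicit hydrogens from standard valence (C 4, N 3, O 2, S 2, halogen 1); for lowercase aromatic atoms, an aromatic c carries 1 H when it has two neighbours and 0 H with three, and aromatic n carries 0 H:
  atom 1: C, bond orders sum to 1 (valence 4) → 3 H
  atom 2: aromatic c, 3 neighbours → 0 H
  atom 3: aromatic c, 3 neighbours → 0 H
  atom 4: C, bond orders sum to 3 (valence 4) → 1 H
  atom 5: O, bond orders sum to 2 (valence 2) → 0 H
  atom 6: aromatic c, 3 neighbours → 0 H
  atom 7: C, bond orders sum to 3 (valence 4) → 1 H
  atom 8: O, bond orders sum to 2 (valence 2) → 0 H
  atom 9: aromatic c, 3 neighbours → 0 H
  atom 10: O, bond orders sum to 2 (valence 2) → 0 H
  atom 11: C, bond orders sum to 1 (valence 4) → 3 H
  atom 12: aromatic c, 3 neighbours → 0 H
  atom 13: aromatic c, 3 neighbours → 0 H
  atom 14: C, bond orders sum to 3 (valence 4) → 1 H
  atom 15: O, bond orders sum to 2 (valence 2) → 0 H
  atom 16: C, bond orders sum to 4 (valence 4) → 0 H
  atom 17: F (halogen, monovalent) → 0 H
  atom 18: F (halogen, monovalent) → 0 H
  atom 19: F (halogen, monovalent) → 0 H
Totals → C:12, H:9, F:3, O:4.
In Hill order: C12H9F3O4.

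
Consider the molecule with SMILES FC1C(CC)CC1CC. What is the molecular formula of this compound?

C8H15F

Walk through each heavy atom and fill implicit hydrogens from standard valence (C 4, N 3, O 2, S 2, halogen 1):
  atom 1: F (halogen, monovalent) → 0 H
  atom 2: C, bond orders sum to 3 (valence 4) → 1 H
  atom 3: C, bond orders sum to 3 (valence 4) → 1 H
  atom 4: C, bond orders sum to 2 (valence 4) → 2 H
  atom 5: C, bond orders sum to 1 (valence 4) → 3 H
  atom 6: C, bond orders sum to 2 (valence 4) → 2 H
  atom 7: C, bond orders sum to 3 (valence 4) → 1 H
  atom 8: C, bond orders sum to 2 (valence 4) → 2 H
  atom 9: C, bond orders sum to 1 (valence 4) → 3 H
Totals → C:8, H:15, F:1.
In Hill order: C8H15F.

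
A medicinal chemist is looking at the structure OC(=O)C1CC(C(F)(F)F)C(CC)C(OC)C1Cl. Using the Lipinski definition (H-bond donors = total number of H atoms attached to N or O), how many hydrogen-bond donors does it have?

1

Donors: find every N or O and count the H atoms it carries.
  atom 1 (O): bond orders sum to 1 → 1 H
  atom 3 (O): bond orders sum to 2 → 0 H
  atom 15 (O): bond orders sum to 2 → 0 H
Lipinski HBD = 1.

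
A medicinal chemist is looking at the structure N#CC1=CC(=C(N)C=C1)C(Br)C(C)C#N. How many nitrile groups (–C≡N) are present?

The nitrile motif appears at heavy-atom positions 2, 14 in the SMILES.
Other groups present: 1 primary amine.
Nitrile count: 2.

2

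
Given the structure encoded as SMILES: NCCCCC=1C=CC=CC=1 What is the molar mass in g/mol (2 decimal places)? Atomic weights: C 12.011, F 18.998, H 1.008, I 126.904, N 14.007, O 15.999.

149.24 g/mol

First, the molecular formula is C10H15N (counting implicit H from valence).
  C: 10 × 12.011 = 120.110
  H: 15 × 1.008 = 15.120
  N: 1 × 14.007 = 14.007
Sum: 10×12.011 + 15×1.008 + 1×14.007 = 149.237 → 149.24 g/mol.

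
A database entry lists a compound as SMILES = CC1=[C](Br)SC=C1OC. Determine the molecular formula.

C6H7BrOS

Walk through each heavy atom and fill implicit hydrogens from standard valence (C 4, N 3, O 2, S 2, halogen 1):
  atom 1: C, bond orders sum to 1 (valence 4) → 3 H
  atom 2: C, bond orders sum to 4 (valence 4) → 0 H
  atom 3: C with explicit H count 0
  atom 4: Br (halogen, monovalent) → 0 H
  atom 5: S, bond orders sum to 2 (valence 2) → 0 H
  atom 6: C, bond orders sum to 3 (valence 4) → 1 H
  atom 7: C, bond orders sum to 4 (valence 4) → 0 H
  atom 8: O, bond orders sum to 2 (valence 2) → 0 H
  atom 9: C, bond orders sum to 1 (valence 4) → 3 H
Totals → C:6, H:7, Br:1, O:1, S:1.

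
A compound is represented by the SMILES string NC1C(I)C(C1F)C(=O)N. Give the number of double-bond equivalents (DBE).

2

Molecular formula: C5H8FIN2O.
DoU = (2C + 2 + N − H − X) / 2, where X is the halogen count and O/S are ignored.
    = (2·5 + 2 + 2 − 8 − 2) / 2 = 4 / 2 = 2.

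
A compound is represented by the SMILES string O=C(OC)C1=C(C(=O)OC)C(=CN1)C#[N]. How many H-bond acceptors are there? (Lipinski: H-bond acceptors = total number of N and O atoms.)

N atoms: 2; O atoms: 4.
Lipinski HBA = 2 + 4 = 6.

6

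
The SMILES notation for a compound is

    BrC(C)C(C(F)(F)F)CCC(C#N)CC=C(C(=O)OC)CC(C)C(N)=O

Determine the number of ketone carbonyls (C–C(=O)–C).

0

Scan the SMILES for the ketone motif — none present.
Groups that are present: 1 alkene, 1 amide, 1 ester, 1 nitrile.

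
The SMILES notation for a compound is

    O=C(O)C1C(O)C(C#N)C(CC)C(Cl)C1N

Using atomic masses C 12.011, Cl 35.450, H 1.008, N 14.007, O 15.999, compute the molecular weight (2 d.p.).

246.69 g/mol

First, the molecular formula is C10H15ClN2O3 (counting implicit H from valence).
  C: 10 × 12.011 = 120.110
  Cl: 1 × 35.450 = 35.450
  H: 15 × 1.008 = 15.120
  N: 2 × 14.007 = 28.014
  O: 3 × 15.999 = 47.997
Sum: 10×12.011 + 1×35.450 + 15×1.008 + 2×14.007 + 3×15.999 = 246.691 → 246.69 g/mol.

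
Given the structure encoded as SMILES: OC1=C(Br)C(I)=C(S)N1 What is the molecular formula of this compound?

C4H3BrINOS

Walk through each heavy atom and fill implicit hydrogens from standard valence (C 4, N 3, O 2, S 2, halogen 1):
  atom 1: O, bond orders sum to 1 (valence 2) → 1 H
  atom 2: C, bond orders sum to 4 (valence 4) → 0 H
  atom 3: C, bond orders sum to 4 (valence 4) → 0 H
  atom 4: Br (halogen, monovalent) → 0 H
  atom 5: C, bond orders sum to 4 (valence 4) → 0 H
  atom 6: I (halogen, monovalent) → 0 H
  atom 7: C, bond orders sum to 4 (valence 4) → 0 H
  atom 8: S, bond orders sum to 1 (valence 2) → 1 H
  atom 9: N, bond orders sum to 2 (valence 3) → 1 H
Totals → C:4, H:3, Br:1, I:1, N:1, O:1, S:1.
In Hill order: C4H3BrINOS.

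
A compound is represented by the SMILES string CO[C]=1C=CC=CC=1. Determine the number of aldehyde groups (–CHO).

0

Scan the SMILES for the aldehyde motif — none present.
Groups that are present: 1 ether.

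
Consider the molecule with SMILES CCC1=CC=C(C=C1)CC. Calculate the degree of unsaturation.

Degree of unsaturation = (number of rings) + (number of π bonds).
Ring closures in the SMILES: 1.
π bonds: 3 double bonds (each 1 DoU) → 3 DoU from unsaturation.
Total DoU = 1 + 3 = 4.

4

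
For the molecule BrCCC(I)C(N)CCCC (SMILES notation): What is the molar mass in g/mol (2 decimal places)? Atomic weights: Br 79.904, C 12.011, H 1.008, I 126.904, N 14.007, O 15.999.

First, the molecular formula is C8H17BrIN (counting implicit H from valence).
  Br: 1 × 79.904 = 79.904
  C: 8 × 12.011 = 96.088
  H: 17 × 1.008 = 17.136
  I: 1 × 126.904 = 126.904
  N: 1 × 14.007 = 14.007
Sum: 1×79.904 + 8×12.011 + 17×1.008 + 1×126.904 + 1×14.007 = 334.039 → 334.04 g/mol.

334.04 g/mol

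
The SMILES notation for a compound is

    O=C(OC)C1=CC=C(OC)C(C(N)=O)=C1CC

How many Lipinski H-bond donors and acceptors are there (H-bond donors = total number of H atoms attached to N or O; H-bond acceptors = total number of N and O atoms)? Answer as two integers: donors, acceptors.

Donors: find every N or O and count the H atoms it carries.
  atom 1 (O): bond orders sum to 2 → 0 H
  atom 3 (O): bond orders sum to 2 → 0 H
  atom 9 (O): bond orders sum to 2 → 0 H
  atom 13 (N): bond orders sum to 1 → 2 H
  atom 14 (O): bond orders sum to 2 → 0 H
Lipinski HBD = 2.
Acceptors: N atoms = 1, O atoms = 4 → HBA = 5.

2, 5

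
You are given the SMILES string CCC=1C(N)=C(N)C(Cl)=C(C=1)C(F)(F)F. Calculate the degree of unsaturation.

Degree of unsaturation = (number of rings) + (number of π bonds).
Ring closures in the SMILES: 1.
π bonds: 3 double bonds (each 1 DoU) → 3 DoU from unsaturation.
Total DoU = 1 + 3 = 4.

4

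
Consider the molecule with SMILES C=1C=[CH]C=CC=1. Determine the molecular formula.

C6H6

Walk through each heavy atom and fill implicit hydrogens from standard valence (C 4, N 3, O 2, S 2, halogen 1):
  atom 1: C, bond orders sum to 3 (valence 4) → 1 H
  atom 2: C, bond orders sum to 3 (valence 4) → 1 H
  atom 3: C with explicit H count 1
  atom 4: C, bond orders sum to 3 (valence 4) → 1 H
  atom 5: C, bond orders sum to 3 (valence 4) → 1 H
  atom 6: C, bond orders sum to 3 (valence 4) → 1 H
Totals → C:6, H:6.
In Hill order: C6H6.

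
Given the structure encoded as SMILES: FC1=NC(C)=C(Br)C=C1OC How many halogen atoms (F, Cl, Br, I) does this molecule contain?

2

Halogen atoms appear at heavy-atom positions 1, 7 (1×Br, 1×F).
Other groups present: 1 ether.
Halogen count: 2.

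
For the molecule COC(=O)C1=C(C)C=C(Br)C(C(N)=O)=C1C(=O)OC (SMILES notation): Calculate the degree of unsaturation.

7

Molecular formula: C12H12BrNO5.
DoU = (2C + 2 + N − H − X) / 2, where X is the halogen count and O/S are ignored.
    = (2·12 + 2 + 1 − 12 − 1) / 2 = 14 / 2 = 7.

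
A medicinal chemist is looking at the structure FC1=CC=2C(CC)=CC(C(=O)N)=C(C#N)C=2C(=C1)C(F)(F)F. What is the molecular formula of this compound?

C15H10F4N2O

Walk through each heavy atom and fill implicit hydrogens from standard valence (C 4, N 3, O 2, S 2, halogen 1):
  atom 1: F (halogen, monovalent) → 0 H
  atom 2: C, bond orders sum to 4 (valence 4) → 0 H
  atom 3: C, bond orders sum to 3 (valence 4) → 1 H
  atom 4: C, bond orders sum to 4 (valence 4) → 0 H
  atom 5: C, bond orders sum to 4 (valence 4) → 0 H
  atom 6: C, bond orders sum to 2 (valence 4) → 2 H
  atom 7: C, bond orders sum to 1 (valence 4) → 3 H
  atom 8: C, bond orders sum to 3 (valence 4) → 1 H
  atom 9: C, bond orders sum to 4 (valence 4) → 0 H
  atom 10: C, bond orders sum to 4 (valence 4) → 0 H
  atom 11: O, bond orders sum to 2 (valence 2) → 0 H
  atom 12: N, bond orders sum to 1 (valence 3) → 2 H
  atom 13: C, bond orders sum to 4 (valence 4) → 0 H
  atom 14: C, bond orders sum to 4 (valence 4) → 0 H
  atom 15: N, bond orders sum to 3 (valence 3) → 0 H
  atom 16: C, bond orders sum to 4 (valence 4) → 0 H
  atom 17: C, bond orders sum to 4 (valence 4) → 0 H
  atom 18: C, bond orders sum to 3 (valence 4) → 1 H
  atom 19: C, bond orders sum to 4 (valence 4) → 0 H
  atom 20: F (halogen, monovalent) → 0 H
  atom 21: F (halogen, monovalent) → 0 H
  atom 22: F (halogen, monovalent) → 0 H
Totals → C:15, H:10, F:4, N:2, O:1.
In Hill order: C15H10F4N2O.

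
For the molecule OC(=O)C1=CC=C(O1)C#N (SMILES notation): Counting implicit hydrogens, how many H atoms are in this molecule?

Walk through each heavy atom and fill implicit hydrogens from standard valence (C 4, N 3, O 2, S 2, halogen 1):
  atom 1: O, bond orders sum to 1 (valence 2) → 1 H
  atom 2: C, bond orders sum to 4 (valence 4) → 0 H
  atom 3: O, bond orders sum to 2 (valence 2) → 0 H
  atom 4: C, bond orders sum to 4 (valence 4) → 0 H
  atom 5: C, bond orders sum to 3 (valence 4) → 1 H
  atom 6: C, bond orders sum to 3 (valence 4) → 1 H
  atom 7: C, bond orders sum to 4 (valence 4) → 0 H
  atom 8: O, bond orders sum to 2 (valence 2) → 0 H
  atom 9: C, bond orders sum to 4 (valence 4) → 0 H
  atom 10: N, bond orders sum to 3 (valence 3) → 0 H
Total hydrogens: 3.

3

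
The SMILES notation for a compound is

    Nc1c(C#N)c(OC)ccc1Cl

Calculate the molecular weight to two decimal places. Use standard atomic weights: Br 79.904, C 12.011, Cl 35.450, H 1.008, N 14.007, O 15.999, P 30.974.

First, the molecular formula is C8H7ClN2O (counting implicit H from valence).
  C: 8 × 12.011 = 96.088
  Cl: 1 × 35.450 = 35.450
  H: 7 × 1.008 = 7.056
  N: 2 × 14.007 = 28.014
  O: 1 × 15.999 = 15.999
Sum: 8×12.011 + 1×35.450 + 7×1.008 + 2×14.007 + 1×15.999 = 182.607 → 182.61 g/mol.

182.61 g/mol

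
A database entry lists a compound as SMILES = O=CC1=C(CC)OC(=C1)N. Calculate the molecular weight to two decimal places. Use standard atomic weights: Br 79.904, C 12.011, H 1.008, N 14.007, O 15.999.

First, the molecular formula is C7H9NO2 (counting implicit H from valence).
  C: 7 × 12.011 = 84.077
  H: 9 × 1.008 = 9.072
  N: 1 × 14.007 = 14.007
  O: 2 × 15.999 = 31.998
Sum: 7×12.011 + 9×1.008 + 1×14.007 + 2×15.999 = 139.154 → 139.15 g/mol.

139.15 g/mol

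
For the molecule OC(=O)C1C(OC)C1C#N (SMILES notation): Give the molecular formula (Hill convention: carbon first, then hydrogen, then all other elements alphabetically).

Walk through each heavy atom and fill implicit hydrogens from standard valence (C 4, N 3, O 2, S 2, halogen 1):
  atom 1: O, bond orders sum to 1 (valence 2) → 1 H
  atom 2: C, bond orders sum to 4 (valence 4) → 0 H
  atom 3: O, bond orders sum to 2 (valence 2) → 0 H
  atom 4: C, bond orders sum to 3 (valence 4) → 1 H
  atom 5: C, bond orders sum to 3 (valence 4) → 1 H
  atom 6: O, bond orders sum to 2 (valence 2) → 0 H
  atom 7: C, bond orders sum to 1 (valence 4) → 3 H
  atom 8: C, bond orders sum to 3 (valence 4) → 1 H
  atom 9: C, bond orders sum to 4 (valence 4) → 0 H
  atom 10: N, bond orders sum to 3 (valence 3) → 0 H
Totals → C:6, H:7, N:1, O:3.

C6H7NO3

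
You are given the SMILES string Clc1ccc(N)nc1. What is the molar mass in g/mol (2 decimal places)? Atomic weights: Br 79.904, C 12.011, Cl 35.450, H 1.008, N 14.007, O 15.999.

128.56 g/mol

First, the molecular formula is C5H5ClN2 (counting implicit H from valence).
  C: 5 × 12.011 = 60.055
  Cl: 1 × 35.450 = 35.450
  H: 5 × 1.008 = 5.040
  N: 2 × 14.007 = 28.014
Sum: 5×12.011 + 1×35.450 + 5×1.008 + 2×14.007 = 128.559 → 128.56 g/mol.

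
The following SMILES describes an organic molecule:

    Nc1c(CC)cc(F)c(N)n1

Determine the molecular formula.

C7H10FN3

Walk through each heavy atom and fill implicit hydrogens from standard valence (C 4, N 3, O 2, S 2, halogen 1); for lowercase aromatic atoms, an aromatic c carries 1 H when it has two neighbours and 0 H with three, and aromatic n carries 0 H:
  atom 1: N, bond orders sum to 1 (valence 3) → 2 H
  atom 2: aromatic c, 3 neighbours → 0 H
  atom 3: aromatic c, 3 neighbours → 0 H
  atom 4: C, bond orders sum to 2 (valence 4) → 2 H
  atom 5: C, bond orders sum to 1 (valence 4) → 3 H
  atom 6: aromatic c, 2 neighbours → 1 H
  atom 7: aromatic c, 3 neighbours → 0 H
  atom 8: F (halogen, monovalent) → 0 H
  atom 9: aromatic c, 3 neighbours → 0 H
  atom 10: N, bond orders sum to 1 (valence 3) → 2 H
  atom 11: aromatic n, 2 neighbours → 0 H
Totals → C:7, H:10, F:1, N:3.
In Hill order: C7H10FN3.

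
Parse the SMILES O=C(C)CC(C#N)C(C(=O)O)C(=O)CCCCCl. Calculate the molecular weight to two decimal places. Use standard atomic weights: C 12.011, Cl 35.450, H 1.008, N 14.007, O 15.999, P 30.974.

273.71 g/mol

First, the molecular formula is C12H16ClNO4 (counting implicit H from valence).
  C: 12 × 12.011 = 144.132
  Cl: 1 × 35.450 = 35.450
  H: 16 × 1.008 = 16.128
  N: 1 × 14.007 = 14.007
  O: 4 × 15.999 = 63.996
Sum: 12×12.011 + 1×35.450 + 16×1.008 + 1×14.007 + 4×15.999 = 273.713 → 273.71 g/mol.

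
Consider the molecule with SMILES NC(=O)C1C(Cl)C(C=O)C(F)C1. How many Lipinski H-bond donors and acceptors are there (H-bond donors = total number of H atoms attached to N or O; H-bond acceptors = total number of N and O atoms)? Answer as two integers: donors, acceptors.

2, 3

Donors: find every N or O and count the H atoms it carries.
  atom 1 (N): bond orders sum to 1 → 2 H
  atom 3 (O): bond orders sum to 2 → 0 H
  atom 9 (O): bond orders sum to 2 → 0 H
Lipinski HBD = 2.
Acceptors: N atoms = 1, O atoms = 2 → HBA = 3.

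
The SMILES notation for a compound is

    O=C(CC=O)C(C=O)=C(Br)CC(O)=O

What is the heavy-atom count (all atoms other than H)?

14

Every atom symbol written in the SMILES (organic subset) is one heavy atom; implicit H are not written.
Heavy atoms by element → Br:1, C:8, O:5.
Total: 14.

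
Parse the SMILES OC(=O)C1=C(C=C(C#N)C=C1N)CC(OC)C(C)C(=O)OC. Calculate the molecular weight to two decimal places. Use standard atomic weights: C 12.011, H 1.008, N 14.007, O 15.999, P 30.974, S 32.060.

First, the molecular formula is C15H18N2O5 (counting implicit H from valence).
  C: 15 × 12.011 = 180.165
  H: 18 × 1.008 = 18.144
  N: 2 × 14.007 = 28.014
  O: 5 × 15.999 = 79.995
Sum: 15×12.011 + 18×1.008 + 2×14.007 + 5×15.999 = 306.318 → 306.32 g/mol.

306.32 g/mol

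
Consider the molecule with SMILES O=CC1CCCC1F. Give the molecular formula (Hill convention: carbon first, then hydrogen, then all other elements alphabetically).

Walk through each heavy atom and fill implicit hydrogens from standard valence (C 4, N 3, O 2, S 2, halogen 1):
  atom 1: O, bond orders sum to 2 (valence 2) → 0 H
  atom 2: C, bond orders sum to 3 (valence 4) → 1 H
  atom 3: C, bond orders sum to 3 (valence 4) → 1 H
  atom 4: C, bond orders sum to 2 (valence 4) → 2 H
  atom 5: C, bond orders sum to 2 (valence 4) → 2 H
  atom 6: C, bond orders sum to 2 (valence 4) → 2 H
  atom 7: C, bond orders sum to 3 (valence 4) → 1 H
  atom 8: F (halogen, monovalent) → 0 H
Totals → C:6, H:9, F:1, O:1.

C6H9FO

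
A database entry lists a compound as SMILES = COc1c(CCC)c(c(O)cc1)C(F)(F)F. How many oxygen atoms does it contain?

2

Scan the SMILES for O atoms (remember two-letter symbols like Cl and Br are single atoms).
Oxygen count: 2.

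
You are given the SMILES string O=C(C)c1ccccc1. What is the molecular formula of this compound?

Walk through each heavy atom and fill implicit hydrogens from standard valence (C 4, N 3, O 2, S 2, halogen 1); for lowercase aromatic atoms, an aromatic c carries 1 H when it has two neighbours and 0 H with three, and aromatic n carries 0 H:
  atom 1: O, bond orders sum to 2 (valence 2) → 0 H
  atom 2: C, bond orders sum to 4 (valence 4) → 0 H
  atom 3: C, bond orders sum to 1 (valence 4) → 3 H
  atom 4: aromatic c, 3 neighbours → 0 H
  atom 5: aromatic c, 2 neighbours → 1 H
  atom 6: aromatic c, 2 neighbours → 1 H
  atom 7: aromatic c, 2 neighbours → 1 H
  atom 8: aromatic c, 2 neighbours → 1 H
  atom 9: aromatic c, 2 neighbours → 1 H
Totals → C:8, H:8, O:1.

C8H8O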